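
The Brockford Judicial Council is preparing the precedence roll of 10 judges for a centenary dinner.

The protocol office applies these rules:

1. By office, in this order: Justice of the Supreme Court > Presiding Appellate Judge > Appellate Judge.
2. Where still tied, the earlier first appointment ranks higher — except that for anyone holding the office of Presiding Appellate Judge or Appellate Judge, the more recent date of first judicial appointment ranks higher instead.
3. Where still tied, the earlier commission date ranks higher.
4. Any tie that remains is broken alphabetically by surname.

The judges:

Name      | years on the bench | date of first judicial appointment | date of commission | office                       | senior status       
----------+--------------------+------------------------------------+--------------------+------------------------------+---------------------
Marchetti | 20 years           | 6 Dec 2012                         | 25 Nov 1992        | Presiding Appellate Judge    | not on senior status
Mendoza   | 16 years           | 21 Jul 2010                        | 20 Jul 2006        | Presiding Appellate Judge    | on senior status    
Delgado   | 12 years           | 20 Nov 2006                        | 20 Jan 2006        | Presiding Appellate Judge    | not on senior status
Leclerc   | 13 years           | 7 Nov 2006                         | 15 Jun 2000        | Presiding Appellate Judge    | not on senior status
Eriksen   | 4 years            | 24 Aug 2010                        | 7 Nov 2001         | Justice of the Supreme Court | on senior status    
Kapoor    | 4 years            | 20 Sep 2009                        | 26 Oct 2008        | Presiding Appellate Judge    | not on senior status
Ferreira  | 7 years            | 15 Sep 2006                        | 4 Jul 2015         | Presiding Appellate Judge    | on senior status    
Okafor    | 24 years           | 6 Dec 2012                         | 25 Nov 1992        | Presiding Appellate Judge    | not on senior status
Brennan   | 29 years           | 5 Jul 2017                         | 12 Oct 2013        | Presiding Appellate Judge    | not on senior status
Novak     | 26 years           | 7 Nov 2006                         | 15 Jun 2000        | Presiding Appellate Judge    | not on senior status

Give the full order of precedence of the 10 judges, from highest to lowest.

By office: Eriksen (Justice of the Supreme Court); then Brennan, Marchetti, Okafor, Mendoza, Kapoor, Delgado, Leclerc, Novak and Ferreira (Presiding Appellate Judge).
Among Brennan, Marchetti, Okafor, Mendoza, Kapoor, Delgado, Leclerc, Novak and Ferreira, by date of first judicial appointment (later first) (reversed rule for this group): Brennan (5 Jul 2017) before Marchetti and Okafor (6 Dec 2012) before Mendoza (21 Jul 2010) before Kapoor (20 Sep 2009) before Delgado (20 Nov 2006) before Leclerc and Novak (7 Nov 2006) before Ferreira (15 Sep 2006).
Marchetti and Okafor both have date of commission 25 Nov 1992, so the next rule applies.
Among Marchetti and Okafor, alphabetically by surname: Marchetti before Okafor.
Leclerc and Novak both have date of commission 15 Jun 2000, so the next rule applies.
Among Leclerc and Novak, alphabetically by surname: Leclerc before Novak.
Full order: Eriksen, Brennan, Marchetti, Okafor, Mendoza, Kapoor, Delgado, Leclerc, Novak, Ferreira.

Eriksen, Brennan, Marchetti, Okafor, Mendoza, Kapoor, Delgado, Leclerc, Novak, Ferreira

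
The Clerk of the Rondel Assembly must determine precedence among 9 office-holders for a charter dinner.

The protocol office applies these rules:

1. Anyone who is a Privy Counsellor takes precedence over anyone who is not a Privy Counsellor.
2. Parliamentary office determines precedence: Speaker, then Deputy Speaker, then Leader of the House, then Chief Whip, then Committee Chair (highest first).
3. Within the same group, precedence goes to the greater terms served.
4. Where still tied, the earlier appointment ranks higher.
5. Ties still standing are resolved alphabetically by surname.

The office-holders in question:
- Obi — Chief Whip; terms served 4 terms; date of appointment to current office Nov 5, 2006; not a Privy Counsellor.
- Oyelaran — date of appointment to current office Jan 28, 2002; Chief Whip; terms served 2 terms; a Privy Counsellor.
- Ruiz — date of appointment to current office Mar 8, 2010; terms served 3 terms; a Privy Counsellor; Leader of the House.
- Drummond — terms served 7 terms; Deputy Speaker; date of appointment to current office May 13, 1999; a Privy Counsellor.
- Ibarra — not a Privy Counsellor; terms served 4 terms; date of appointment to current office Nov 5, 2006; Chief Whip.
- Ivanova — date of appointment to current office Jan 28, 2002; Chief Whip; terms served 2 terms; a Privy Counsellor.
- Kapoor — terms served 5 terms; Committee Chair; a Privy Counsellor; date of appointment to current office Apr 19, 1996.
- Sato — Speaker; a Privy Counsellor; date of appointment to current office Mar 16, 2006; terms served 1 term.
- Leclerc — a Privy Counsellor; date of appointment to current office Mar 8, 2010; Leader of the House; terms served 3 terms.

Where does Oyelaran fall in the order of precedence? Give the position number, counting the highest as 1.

By the first rule: Sato, Drummond, Leclerc, Ruiz, Ivanova, Oyelaran and Kapoor (each a Privy Counsellor); then Ibarra and Obi (both not a Privy Counsellor).
Among Sato, Drummond, Leclerc, Ruiz, Ivanova, Oyelaran and Kapoor, by parliamentary office: Sato (Speaker) before Drummond (Deputy Speaker) before Leclerc and Ruiz (Leader of the House) before Ivanova and Oyelaran (Chief Whip) before Kapoor (Committee Chair).
Leclerc and Ruiz both have terms served 3 terms, so the next rule applies.
Leclerc and Ruiz both have date of appointment to current office Mar 8, 2010, so the next rule applies.
Among Leclerc and Ruiz, alphabetically by surname: Leclerc before Ruiz.
Ivanova and Oyelaran both have terms served 2 terms, so the next rule applies.
Ivanova and Oyelaran both have date of appointment to current office Jan 28, 2002, so the next rule applies.
Among Ivanova and Oyelaran, alphabetically by surname: Ivanova before Oyelaran.
Ibarra and Obi are each Chief Whip, so the next rule applies.
Ibarra and Obi both have terms served 4 terms, so the next rule applies.
Ibarra and Obi both have date of appointment to current office Nov 5, 2006, so the next rule applies.
Among Ibarra and Obi, alphabetically by surname: Ibarra before Obi.
Order: Sato, Drummond, Leclerc, Ruiz, Ivanova, Oyelaran, Kapoor, Ibarra, Obi. So position 6.

6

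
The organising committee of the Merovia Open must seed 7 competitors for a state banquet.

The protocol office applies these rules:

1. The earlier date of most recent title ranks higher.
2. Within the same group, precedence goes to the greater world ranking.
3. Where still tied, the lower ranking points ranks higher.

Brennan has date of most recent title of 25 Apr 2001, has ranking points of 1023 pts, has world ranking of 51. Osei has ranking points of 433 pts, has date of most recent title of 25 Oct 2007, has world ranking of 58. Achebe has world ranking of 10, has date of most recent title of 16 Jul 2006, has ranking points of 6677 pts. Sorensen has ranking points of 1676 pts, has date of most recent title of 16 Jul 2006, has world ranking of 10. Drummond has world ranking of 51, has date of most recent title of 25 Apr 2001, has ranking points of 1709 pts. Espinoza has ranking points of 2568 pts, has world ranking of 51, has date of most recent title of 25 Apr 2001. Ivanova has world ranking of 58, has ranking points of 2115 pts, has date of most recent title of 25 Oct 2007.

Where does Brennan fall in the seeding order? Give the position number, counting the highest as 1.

1

By date of most recent title (earlier first): Brennan, Drummond and Espinoza (each 25 Apr 2001); then Sorensen and Achebe (both 16 Jul 2006); then Osei and Ivanova (both 25 Oct 2007).
Brennan, Drummond and Espinoza all have world ranking 51, so the next rule applies.
Among Brennan, Drummond and Espinoza, by ranking points (lower first): Brennan (1023 pts) before Drummond (1709 pts) before Espinoza (2568 pts).
Sorensen and Achebe both have world ranking 10, so the next rule applies.
Among Sorensen and Achebe, by ranking points (lower first): Sorensen (1676 pts) before Achebe (6677 pts).
Osei and Ivanova both have world ranking 58, so the next rule applies.
Among Osei and Ivanova, by ranking points (lower first): Osei (433 pts) before Ivanova (2115 pts).
Order: Brennan, Drummond, Espinoza, Sorensen, Achebe, Osei, Ivanova. So position 1.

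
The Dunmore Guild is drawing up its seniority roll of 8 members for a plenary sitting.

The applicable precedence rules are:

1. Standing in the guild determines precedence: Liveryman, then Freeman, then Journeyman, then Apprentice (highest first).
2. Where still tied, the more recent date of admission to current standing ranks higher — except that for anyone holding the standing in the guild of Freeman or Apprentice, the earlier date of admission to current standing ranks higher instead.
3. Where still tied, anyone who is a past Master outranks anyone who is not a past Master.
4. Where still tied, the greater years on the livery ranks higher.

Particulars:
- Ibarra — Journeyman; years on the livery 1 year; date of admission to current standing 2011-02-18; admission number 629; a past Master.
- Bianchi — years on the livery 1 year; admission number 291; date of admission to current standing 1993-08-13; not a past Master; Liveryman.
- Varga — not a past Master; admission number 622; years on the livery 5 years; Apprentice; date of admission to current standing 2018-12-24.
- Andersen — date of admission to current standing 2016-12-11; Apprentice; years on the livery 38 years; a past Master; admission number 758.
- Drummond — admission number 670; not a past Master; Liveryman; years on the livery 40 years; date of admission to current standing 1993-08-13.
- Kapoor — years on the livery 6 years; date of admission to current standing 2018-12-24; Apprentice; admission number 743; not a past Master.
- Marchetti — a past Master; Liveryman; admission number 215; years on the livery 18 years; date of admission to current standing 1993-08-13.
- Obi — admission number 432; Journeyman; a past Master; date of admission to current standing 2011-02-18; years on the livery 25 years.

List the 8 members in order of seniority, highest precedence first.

Marchetti, Drummond, Bianchi, Obi, Ibarra, Andersen, Kapoor, Varga

By standing in the guild: Marchetti, Drummond and Bianchi (Liveryman); then Obi and Ibarra (Journeyman); then Andersen, Kapoor and Varga (Apprentice).
Marchetti, Drummond and Bianchi all have date of admission to current standing 1993-08-13, so the next rule applies.
Among Marchetti, Drummond and Bianchi, a past Master before not a past Master: Marchetti (a past Master) before Drummond and Bianchi (not a past Master).
Among Drummond and Bianchi, by years on the livery (higher first): Drummond (40 years) before Bianchi (1 year).
Obi and Ibarra both have date of admission to current standing 2011-02-18, so the next rule applies.
Obi and Ibarra are each a past Master, so the next rule applies.
Among Obi and Ibarra, by years on the livery (higher first): Obi (25 years) before Ibarra (1 year).
Among Andersen, Kapoor and Varga, by date of admission to current standing (earlier first) (reversed rule for this group): Andersen (2016-12-11) before Kapoor and Varga (2018-12-24).
Kapoor and Varga are each not a past Master, so the next rule applies.
Among Kapoor and Varga, by years on the livery (higher first): Kapoor (6 years) before Varga (5 years).
Full order: Marchetti, Drummond, Bianchi, Obi, Ibarra, Andersen, Kapoor, Varga.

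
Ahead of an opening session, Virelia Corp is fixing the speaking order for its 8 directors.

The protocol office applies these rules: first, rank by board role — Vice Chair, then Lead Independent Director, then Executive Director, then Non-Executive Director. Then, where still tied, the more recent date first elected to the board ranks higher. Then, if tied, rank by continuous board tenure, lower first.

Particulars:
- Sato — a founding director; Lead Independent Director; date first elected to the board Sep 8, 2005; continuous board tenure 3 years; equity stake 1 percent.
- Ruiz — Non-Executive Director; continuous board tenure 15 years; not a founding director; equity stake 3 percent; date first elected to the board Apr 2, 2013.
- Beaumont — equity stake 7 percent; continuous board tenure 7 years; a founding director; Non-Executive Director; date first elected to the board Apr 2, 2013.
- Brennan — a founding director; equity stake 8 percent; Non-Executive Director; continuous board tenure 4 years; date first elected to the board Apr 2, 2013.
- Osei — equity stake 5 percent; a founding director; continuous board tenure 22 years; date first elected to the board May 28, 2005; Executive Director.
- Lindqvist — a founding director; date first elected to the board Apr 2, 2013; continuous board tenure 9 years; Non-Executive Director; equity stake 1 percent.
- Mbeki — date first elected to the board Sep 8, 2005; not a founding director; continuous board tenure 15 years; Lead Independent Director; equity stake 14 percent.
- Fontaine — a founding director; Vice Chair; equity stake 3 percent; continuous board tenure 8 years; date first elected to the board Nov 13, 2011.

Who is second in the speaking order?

By board role: Fontaine (Vice Chair); then Sato and Mbeki (Lead Independent Director); then Osei (Executive Director); then Brennan, Beaumont, Lindqvist and Ruiz (Non-Executive Director).
Sato and Mbeki both have date first elected to the board Sep 8, 2005, so the next rule applies.
Among Sato and Mbeki, by continuous board tenure (lower first): Sato (3 years) before Mbeki (15 years).
Brennan, Beaumont, Lindqvist and Ruiz all have date first elected to the board Apr 2, 2013, so the next rule applies.
Among Brennan, Beaumont, Lindqvist and Ruiz, by continuous board tenure (lower first): Brennan (4 years) before Beaumont (7 years) before Lindqvist (9 years) before Ruiz (15 years).
Order: Fontaine, Sato, Mbeki, Osei, Brennan, Beaumont, Lindqvist, Ruiz.

Sato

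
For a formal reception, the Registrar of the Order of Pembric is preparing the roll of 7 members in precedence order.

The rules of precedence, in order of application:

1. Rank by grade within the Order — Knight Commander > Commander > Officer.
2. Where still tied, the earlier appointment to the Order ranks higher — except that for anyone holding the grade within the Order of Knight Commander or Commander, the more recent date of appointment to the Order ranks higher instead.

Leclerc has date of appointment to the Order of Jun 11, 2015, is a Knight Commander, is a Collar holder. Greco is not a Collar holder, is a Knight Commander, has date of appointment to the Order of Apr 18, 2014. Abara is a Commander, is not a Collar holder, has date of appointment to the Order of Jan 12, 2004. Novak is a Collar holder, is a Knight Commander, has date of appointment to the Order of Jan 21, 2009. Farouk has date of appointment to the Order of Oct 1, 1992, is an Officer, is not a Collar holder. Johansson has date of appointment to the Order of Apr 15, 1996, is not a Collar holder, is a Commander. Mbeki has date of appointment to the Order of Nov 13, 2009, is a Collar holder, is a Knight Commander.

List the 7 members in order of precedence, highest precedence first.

By grade within the Order: Leclerc, Greco, Mbeki and Novak (Knight Commander); then Abara and Johansson (Commander); then Farouk (Officer).
Among Leclerc, Greco, Mbeki and Novak, by date of appointment to the Order (later first) (reversed rule for this group): Leclerc (Jun 11, 2015) before Greco (Apr 18, 2014) before Mbeki (Nov 13, 2009) before Novak (Jan 21, 2009).
Among Abara and Johansson, by date of appointment to the Order (later first) (reversed rule for this group): Abara (Jan 12, 2004) before Johansson (Apr 15, 1996).
Full order: Leclerc, Greco, Mbeki, Novak, Abara, Johansson, Farouk.

Leclerc, Greco, Mbeki, Novak, Abara, Johansson, Farouk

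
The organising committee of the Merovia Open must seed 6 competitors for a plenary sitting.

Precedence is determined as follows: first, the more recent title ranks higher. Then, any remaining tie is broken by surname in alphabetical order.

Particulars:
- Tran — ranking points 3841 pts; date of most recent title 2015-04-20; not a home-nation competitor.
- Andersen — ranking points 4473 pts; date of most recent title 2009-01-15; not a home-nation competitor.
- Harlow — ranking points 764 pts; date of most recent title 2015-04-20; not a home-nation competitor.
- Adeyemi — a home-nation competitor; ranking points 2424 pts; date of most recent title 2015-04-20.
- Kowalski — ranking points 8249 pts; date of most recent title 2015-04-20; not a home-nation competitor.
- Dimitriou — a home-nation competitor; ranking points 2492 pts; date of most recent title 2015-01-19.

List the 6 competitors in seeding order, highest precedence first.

By date of most recent title (later first): Adeyemi, Harlow, Kowalski and Tran (each 2015-04-20); then Dimitriou (2015-01-19); then Andersen (2009-01-15).
Among Adeyemi, Harlow, Kowalski and Tran, alphabetically by surname: Adeyemi before Harlow before Kowalski before Tran.
Full order: Adeyemi, Harlow, Kowalski, Tran, Dimitriou, Andersen.

Adeyemi, Harlow, Kowalski, Tran, Dimitriou, Andersen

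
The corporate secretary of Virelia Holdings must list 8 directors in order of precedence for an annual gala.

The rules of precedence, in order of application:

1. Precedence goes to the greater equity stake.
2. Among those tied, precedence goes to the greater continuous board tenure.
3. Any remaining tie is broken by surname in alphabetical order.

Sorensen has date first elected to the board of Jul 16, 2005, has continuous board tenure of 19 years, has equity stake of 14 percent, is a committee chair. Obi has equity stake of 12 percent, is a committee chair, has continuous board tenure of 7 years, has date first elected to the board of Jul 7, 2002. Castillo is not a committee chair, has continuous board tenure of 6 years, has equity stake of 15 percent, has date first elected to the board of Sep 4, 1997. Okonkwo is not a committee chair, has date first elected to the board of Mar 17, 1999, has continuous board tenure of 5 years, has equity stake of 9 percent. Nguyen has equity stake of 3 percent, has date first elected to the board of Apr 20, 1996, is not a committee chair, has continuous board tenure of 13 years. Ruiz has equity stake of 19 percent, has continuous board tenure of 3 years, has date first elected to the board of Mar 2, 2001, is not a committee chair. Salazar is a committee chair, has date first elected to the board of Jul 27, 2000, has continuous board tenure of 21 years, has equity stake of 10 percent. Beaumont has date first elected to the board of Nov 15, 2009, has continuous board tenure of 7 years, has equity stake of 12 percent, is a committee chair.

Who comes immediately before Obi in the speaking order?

By equity stake (higher first): Ruiz (19 percent); then Castillo (15 percent); then Sorensen (14 percent); then Beaumont and Obi (both 12 percent); then Salazar (10 percent); then Okonkwo (9 percent); then Nguyen (3 percent).
Beaumont and Obi both have continuous board tenure 7 years, so the next rule applies.
Among Beaumont and Obi, alphabetically by surname: Beaumont before Obi.
Order: Ruiz, Castillo, Sorensen, Beaumont, Obi, Salazar, Okonkwo, Nguyen.

Beaumont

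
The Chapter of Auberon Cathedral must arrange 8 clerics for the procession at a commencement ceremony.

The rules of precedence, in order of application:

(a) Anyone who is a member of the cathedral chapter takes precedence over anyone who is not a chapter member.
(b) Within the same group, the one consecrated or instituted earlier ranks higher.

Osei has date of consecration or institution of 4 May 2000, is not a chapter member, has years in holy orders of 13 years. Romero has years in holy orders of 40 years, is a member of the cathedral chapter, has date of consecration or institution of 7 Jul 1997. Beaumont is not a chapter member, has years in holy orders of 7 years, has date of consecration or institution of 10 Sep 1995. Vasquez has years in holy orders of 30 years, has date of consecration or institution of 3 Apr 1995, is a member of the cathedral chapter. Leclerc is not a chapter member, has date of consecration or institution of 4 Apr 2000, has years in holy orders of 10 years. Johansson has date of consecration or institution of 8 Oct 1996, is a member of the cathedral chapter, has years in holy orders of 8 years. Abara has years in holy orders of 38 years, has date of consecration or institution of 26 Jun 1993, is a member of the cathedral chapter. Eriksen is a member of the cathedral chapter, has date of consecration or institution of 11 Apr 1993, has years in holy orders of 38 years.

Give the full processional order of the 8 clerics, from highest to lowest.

Eriksen, Abara, Vasquez, Johansson, Romero, Beaumont, Leclerc, Osei

By the first rule: Eriksen, Abara, Vasquez, Johansson and Romero (each a member of the cathedral chapter); then Beaumont, Leclerc and Osei (each not a chapter member).
Among Eriksen, Abara, Vasquez, Johansson and Romero, by date of consecration or institution (earlier first): Eriksen (11 Apr 1993) before Abara (26 Jun 1993) before Vasquez (3 Apr 1995) before Johansson (8 Oct 1996) before Romero (7 Jul 1997).
Among Beaumont, Leclerc and Osei, by date of consecration or institution (earlier first): Beaumont (10 Sep 1995) before Leclerc (4 Apr 2000) before Osei (4 May 2000).
Full order: Eriksen, Abara, Vasquez, Johansson, Romero, Beaumont, Leclerc, Osei.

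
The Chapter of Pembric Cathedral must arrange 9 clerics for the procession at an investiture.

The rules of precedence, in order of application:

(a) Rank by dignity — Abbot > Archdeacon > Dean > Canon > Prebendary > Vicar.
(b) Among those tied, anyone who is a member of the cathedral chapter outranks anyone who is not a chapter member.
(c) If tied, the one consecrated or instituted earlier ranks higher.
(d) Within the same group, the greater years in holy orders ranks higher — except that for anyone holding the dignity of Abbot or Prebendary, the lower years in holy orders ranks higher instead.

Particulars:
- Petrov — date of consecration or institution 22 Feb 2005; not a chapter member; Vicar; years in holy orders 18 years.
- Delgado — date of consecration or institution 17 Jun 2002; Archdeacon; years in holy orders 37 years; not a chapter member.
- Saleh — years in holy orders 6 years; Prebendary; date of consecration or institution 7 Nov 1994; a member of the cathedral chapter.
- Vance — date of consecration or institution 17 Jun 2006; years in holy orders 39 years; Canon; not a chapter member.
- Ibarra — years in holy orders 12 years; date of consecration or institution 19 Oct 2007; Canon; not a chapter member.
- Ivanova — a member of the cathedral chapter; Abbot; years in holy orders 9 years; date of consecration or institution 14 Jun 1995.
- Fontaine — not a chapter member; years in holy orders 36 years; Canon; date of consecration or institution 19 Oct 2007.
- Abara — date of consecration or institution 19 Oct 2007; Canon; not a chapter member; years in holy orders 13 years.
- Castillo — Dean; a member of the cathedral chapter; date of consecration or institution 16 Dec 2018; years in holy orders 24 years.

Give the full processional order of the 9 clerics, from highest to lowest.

Ivanova, Delgado, Castillo, Vance, Fontaine, Abara, Ibarra, Saleh, Petrov

By dignity: Ivanova (Abbot); then Delgado (Archdeacon); then Castillo (Dean); then Vance, Fontaine, Abara and Ibarra (Canon); then Saleh (Prebendary); then Petrov (Vicar).
Vance, Fontaine, Abara and Ibarra are each not a chapter member, so the next rule applies.
Among Vance, Fontaine, Abara and Ibarra, by date of consecration or institution (earlier first): Vance (17 Jun 2006) before Fontaine, Abara and Ibarra (19 Oct 2007).
Among Fontaine, Abara and Ibarra, by years in holy orders (higher first): Fontaine (36 years) before Abara (13 years) before Ibarra (12 years).
Full order: Ivanova, Delgado, Castillo, Vance, Fontaine, Abara, Ibarra, Saleh, Petrov.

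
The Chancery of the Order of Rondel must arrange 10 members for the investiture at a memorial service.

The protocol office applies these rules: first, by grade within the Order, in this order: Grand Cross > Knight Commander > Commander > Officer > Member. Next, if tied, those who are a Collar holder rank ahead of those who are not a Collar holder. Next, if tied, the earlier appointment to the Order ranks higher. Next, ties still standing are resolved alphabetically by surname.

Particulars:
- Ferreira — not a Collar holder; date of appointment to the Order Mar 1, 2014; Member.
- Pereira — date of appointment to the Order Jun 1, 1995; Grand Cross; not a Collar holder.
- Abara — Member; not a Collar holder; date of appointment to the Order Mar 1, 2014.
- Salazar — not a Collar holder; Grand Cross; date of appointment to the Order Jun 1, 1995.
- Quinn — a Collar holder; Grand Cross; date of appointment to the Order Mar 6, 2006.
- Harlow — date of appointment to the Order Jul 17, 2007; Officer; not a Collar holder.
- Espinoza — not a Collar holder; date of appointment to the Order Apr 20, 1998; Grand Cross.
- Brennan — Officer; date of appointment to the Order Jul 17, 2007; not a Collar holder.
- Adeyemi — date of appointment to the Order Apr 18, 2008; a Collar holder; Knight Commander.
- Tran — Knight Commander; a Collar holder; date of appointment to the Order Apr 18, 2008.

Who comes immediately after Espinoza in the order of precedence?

Adeyemi

By grade within the Order: Quinn, Pereira, Salazar and Espinoza (Grand Cross); then Adeyemi and Tran (Knight Commander); then Brennan and Harlow (Officer); then Abara and Ferreira (Member).
Among Quinn, Pereira, Salazar and Espinoza, a Collar holder before not a Collar holder: Quinn (a Collar holder) before Pereira, Salazar and Espinoza (not a Collar holder).
Among Pereira, Salazar and Espinoza, by date of appointment to the Order (earlier first): Pereira and Salazar (Jun 1, 1995) before Espinoza (Apr 20, 1998).
Among Pereira and Salazar, alphabetically by surname: Pereira before Salazar.
Adeyemi and Tran are each a Collar holder, so the next rule applies.
Adeyemi and Tran both have date of appointment to the Order Apr 18, 2008, so the next rule applies.
Among Adeyemi and Tran, alphabetically by surname: Adeyemi before Tran.
Brennan and Harlow are each not a Collar holder, so the next rule applies.
Brennan and Harlow both have date of appointment to the Order Jul 17, 2007, so the next rule applies.
Among Brennan and Harlow, alphabetically by surname: Brennan before Harlow.
Abara and Ferreira are each not a Collar holder, so the next rule applies.
Abara and Ferreira both have date of appointment to the Order Mar 1, 2014, so the next rule applies.
Among Abara and Ferreira, alphabetically by surname: Abara before Ferreira.
Order: Quinn, Pereira, Salazar, Espinoza, Adeyemi, Tran, Brennan, Harlow, Abara, Ferreira.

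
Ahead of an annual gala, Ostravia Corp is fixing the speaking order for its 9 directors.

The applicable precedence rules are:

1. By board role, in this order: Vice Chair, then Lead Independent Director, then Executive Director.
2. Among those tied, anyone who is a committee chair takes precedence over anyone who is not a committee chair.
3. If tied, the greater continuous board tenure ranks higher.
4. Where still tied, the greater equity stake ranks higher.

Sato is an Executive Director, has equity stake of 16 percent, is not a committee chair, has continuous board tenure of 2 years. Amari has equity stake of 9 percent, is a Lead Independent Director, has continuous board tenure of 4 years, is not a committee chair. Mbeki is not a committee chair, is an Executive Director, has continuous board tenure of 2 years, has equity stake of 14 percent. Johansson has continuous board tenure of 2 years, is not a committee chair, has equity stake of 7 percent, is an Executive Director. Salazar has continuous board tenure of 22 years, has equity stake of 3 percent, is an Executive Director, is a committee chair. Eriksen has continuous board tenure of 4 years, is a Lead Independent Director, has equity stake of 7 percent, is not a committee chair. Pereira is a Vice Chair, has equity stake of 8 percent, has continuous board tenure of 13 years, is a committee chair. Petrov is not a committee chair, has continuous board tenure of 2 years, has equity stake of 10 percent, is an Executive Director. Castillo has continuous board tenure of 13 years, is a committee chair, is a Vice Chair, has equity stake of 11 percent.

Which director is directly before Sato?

By board role: Castillo and Pereira (Vice Chair); then Amari and Eriksen (Lead Independent Director); then Salazar, Sato, Mbeki, Petrov and Johansson (Executive Director).
Castillo and Pereira are each a committee chair, so the next rule applies.
Castillo and Pereira both have continuous board tenure 13 years, so the next rule applies.
Among Castillo and Pereira, by equity stake (higher first): Castillo (11 percent) before Pereira (8 percent).
Amari and Eriksen are each not a committee chair, so the next rule applies.
Amari and Eriksen both have continuous board tenure 4 years, so the next rule applies.
Among Amari and Eriksen, by equity stake (higher first): Amari (9 percent) before Eriksen (7 percent).
Among Salazar, Sato, Mbeki, Petrov and Johansson, a committee chair before not a committee chair: Salazar (a committee chair) before Sato, Mbeki, Petrov and Johansson (not a committee chair).
Sato, Mbeki, Petrov and Johansson all have continuous board tenure 2 years, so the next rule applies.
Among Sato, Mbeki, Petrov and Johansson, by equity stake (higher first): Sato (16 percent) before Mbeki (14 percent) before Petrov (10 percent) before Johansson (7 percent).
Order: Castillo, Pereira, Amari, Eriksen, Salazar, Sato, Mbeki, Petrov, Johansson.

Salazar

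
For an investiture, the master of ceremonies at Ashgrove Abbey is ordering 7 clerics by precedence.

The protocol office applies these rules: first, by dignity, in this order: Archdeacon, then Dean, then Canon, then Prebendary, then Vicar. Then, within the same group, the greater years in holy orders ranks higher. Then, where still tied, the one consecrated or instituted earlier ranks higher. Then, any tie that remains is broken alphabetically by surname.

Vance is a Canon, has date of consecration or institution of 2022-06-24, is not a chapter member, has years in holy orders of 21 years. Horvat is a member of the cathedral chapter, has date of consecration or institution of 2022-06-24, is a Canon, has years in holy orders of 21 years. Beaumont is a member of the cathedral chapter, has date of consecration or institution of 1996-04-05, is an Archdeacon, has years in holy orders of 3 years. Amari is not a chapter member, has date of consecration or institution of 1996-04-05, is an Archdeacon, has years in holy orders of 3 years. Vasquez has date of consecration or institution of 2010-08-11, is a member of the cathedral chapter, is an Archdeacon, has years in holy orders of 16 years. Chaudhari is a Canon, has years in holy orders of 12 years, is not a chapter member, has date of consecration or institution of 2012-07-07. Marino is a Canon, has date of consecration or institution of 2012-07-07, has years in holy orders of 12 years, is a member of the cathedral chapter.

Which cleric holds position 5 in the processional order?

Vance

By dignity: Vasquez, Amari and Beaumont (Archdeacon); then Horvat, Vance, Chaudhari and Marino (Canon).
Among Vasquez, Amari and Beaumont, by years in holy orders (higher first): Vasquez (16 years) before Amari and Beaumont (3 years).
Amari and Beaumont both have date of consecration or institution 1996-04-05, so the next rule applies.
Among Amari and Beaumont, alphabetically by surname: Amari before Beaumont.
Among Horvat, Vance, Chaudhari and Marino, by years in holy orders (higher first): Horvat and Vance (21 years) before Chaudhari and Marino (12 years).
Horvat and Vance both have date of consecration or institution 2022-06-24, so the next rule applies.
Among Horvat and Vance, alphabetically by surname: Horvat before Vance.
Chaudhari and Marino both have date of consecration or institution 2012-07-07, so the next rule applies.
Among Chaudhari and Marino, alphabetically by surname: Chaudhari before Marino.
Order: Vasquez, Amari, Beaumont, Horvat, Vance, Chaudhari, Marino.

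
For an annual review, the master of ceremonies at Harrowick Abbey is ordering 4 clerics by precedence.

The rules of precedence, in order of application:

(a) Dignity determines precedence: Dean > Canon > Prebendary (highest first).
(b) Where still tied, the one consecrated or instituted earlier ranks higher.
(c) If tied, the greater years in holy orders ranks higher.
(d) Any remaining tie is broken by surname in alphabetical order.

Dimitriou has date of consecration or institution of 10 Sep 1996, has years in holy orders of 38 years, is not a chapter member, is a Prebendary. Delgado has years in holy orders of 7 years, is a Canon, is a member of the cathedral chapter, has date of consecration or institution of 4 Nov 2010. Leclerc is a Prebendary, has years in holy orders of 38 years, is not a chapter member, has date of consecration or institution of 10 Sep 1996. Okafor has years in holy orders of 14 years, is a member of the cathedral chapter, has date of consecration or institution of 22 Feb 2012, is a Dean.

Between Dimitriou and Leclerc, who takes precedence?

Dimitriou

By dignity: Okafor (Dean); then Delgado (Canon); then Dimitriou and Leclerc (Prebendary).
Dimitriou and Leclerc both have date of consecration or institution 10 Sep 1996, so the next rule applies.
Dimitriou and Leclerc both have years in holy orders 38 years, so the next rule applies.
Among Dimitriou and Leclerc, alphabetically by surname: Dimitriou before Leclerc.
So Dimitriou takes precedence.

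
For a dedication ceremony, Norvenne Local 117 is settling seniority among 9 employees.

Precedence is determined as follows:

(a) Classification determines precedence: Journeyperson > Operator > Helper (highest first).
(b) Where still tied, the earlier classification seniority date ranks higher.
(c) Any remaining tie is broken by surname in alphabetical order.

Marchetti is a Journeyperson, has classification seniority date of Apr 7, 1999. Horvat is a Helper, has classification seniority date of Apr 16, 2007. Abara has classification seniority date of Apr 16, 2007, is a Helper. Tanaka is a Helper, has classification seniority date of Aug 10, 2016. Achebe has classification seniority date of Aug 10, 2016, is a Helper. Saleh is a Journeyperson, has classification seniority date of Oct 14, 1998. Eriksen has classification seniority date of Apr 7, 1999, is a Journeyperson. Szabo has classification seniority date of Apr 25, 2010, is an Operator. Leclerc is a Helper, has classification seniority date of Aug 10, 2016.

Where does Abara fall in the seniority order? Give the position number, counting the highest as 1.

5

By classification: Saleh, Eriksen and Marchetti (Journeyperson); then Szabo (Operator); then Abara, Horvat, Achebe, Leclerc and Tanaka (Helper).
Among Saleh, Eriksen and Marchetti, by classification seniority date (earlier first): Saleh (Oct 14, 1998) before Eriksen and Marchetti (Apr 7, 1999).
Among Eriksen and Marchetti, alphabetically by surname: Eriksen before Marchetti.
Among Abara, Horvat, Achebe, Leclerc and Tanaka, by classification seniority date (earlier first): Abara and Horvat (Apr 16, 2007) before Achebe, Leclerc and Tanaka (Aug 10, 2016).
Among Abara and Horvat, alphabetically by surname: Abara before Horvat.
Among Achebe, Leclerc and Tanaka, alphabetically by surname: Achebe before Leclerc before Tanaka.
Order: Saleh, Eriksen, Marchetti, Szabo, Abara, Horvat, Achebe, Leclerc, Tanaka. So position 5.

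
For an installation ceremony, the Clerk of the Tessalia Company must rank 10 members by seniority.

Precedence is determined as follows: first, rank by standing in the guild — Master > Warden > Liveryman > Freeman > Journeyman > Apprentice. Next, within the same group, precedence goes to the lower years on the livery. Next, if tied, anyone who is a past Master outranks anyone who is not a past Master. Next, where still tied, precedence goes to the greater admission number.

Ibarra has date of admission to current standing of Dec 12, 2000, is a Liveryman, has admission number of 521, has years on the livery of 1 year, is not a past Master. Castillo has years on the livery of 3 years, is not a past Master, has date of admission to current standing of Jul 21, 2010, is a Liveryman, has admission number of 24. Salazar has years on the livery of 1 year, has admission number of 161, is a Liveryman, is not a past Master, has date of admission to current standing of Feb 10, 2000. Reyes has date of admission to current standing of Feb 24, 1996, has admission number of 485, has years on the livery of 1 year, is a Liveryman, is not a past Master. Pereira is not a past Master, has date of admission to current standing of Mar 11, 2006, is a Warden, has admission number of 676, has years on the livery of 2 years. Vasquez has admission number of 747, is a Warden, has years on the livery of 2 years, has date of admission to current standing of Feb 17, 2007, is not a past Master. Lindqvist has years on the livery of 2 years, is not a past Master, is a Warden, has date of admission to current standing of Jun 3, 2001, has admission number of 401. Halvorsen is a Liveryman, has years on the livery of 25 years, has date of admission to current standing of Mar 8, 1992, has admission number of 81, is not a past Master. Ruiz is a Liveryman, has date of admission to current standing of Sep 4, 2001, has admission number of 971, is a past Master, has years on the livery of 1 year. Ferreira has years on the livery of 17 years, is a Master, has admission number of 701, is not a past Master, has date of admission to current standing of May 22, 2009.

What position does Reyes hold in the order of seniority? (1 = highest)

7

By standing in the guild: Ferreira (Master); then Vasquez, Pereira and Lindqvist (Warden); then Ruiz, Ibarra, Reyes, Salazar, Castillo and Halvorsen (Liveryman).
Vasquez, Pereira and Lindqvist all have years on the livery 2 years, so the next rule applies.
Vasquez, Pereira and Lindqvist are each not a past Master, so the next rule applies.
Among Vasquez, Pereira and Lindqvist, by admission number (higher first): Vasquez (747) before Pereira (676) before Lindqvist (401).
Among Ruiz, Ibarra, Reyes, Salazar, Castillo and Halvorsen, by years on the livery (lower first): Ruiz, Ibarra, Reyes and Salazar (1 year) before Castillo (3 years) before Halvorsen (25 years).
Among Ruiz, Ibarra, Reyes and Salazar, a past Master before not a past Master: Ruiz (a past Master) before Ibarra, Reyes and Salazar (not a past Master).
Among Ibarra, Reyes and Salazar, by admission number (higher first): Ibarra (521) before Reyes (485) before Salazar (161).
Order: Ferreira, Vasquez, Pereira, Lindqvist, Ruiz, Ibarra, Reyes, Salazar, Castillo, Halvorsen. So position 7.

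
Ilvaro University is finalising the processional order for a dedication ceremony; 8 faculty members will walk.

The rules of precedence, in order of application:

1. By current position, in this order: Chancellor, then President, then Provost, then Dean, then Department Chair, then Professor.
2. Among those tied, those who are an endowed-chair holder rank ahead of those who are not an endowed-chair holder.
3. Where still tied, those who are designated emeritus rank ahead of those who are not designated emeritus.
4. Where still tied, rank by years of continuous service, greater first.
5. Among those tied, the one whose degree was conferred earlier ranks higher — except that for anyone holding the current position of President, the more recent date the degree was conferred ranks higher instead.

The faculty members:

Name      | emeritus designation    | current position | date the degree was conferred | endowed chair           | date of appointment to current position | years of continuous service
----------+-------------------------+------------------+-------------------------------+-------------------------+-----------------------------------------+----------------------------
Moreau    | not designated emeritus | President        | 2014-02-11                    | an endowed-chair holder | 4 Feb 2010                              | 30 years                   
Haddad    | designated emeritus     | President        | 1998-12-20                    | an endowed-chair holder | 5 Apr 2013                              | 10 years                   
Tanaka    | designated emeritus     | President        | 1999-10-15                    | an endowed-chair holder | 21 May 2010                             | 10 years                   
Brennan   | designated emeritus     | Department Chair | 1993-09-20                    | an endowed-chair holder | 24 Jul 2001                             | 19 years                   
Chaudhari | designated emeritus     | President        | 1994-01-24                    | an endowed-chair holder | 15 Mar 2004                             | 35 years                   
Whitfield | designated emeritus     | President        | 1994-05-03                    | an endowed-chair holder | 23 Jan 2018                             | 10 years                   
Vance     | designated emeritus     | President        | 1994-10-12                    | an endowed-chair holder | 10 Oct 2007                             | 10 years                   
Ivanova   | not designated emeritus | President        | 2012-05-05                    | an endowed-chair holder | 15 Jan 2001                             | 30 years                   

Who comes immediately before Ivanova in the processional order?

Moreau

By current position: Chaudhari, Tanaka, Haddad, Vance, Whitfield, Moreau and Ivanova (President); then Brennan (Department Chair).
Chaudhari, Tanaka, Haddad, Vance, Whitfield, Moreau and Ivanova are each an endowed-chair holder, so the next rule applies.
Among Chaudhari, Tanaka, Haddad, Vance, Whitfield, Moreau and Ivanova, designated emeritus before not designated emeritus: Chaudhari, Tanaka, Haddad, Vance and Whitfield (designated emeritus) before Moreau and Ivanova (not designated emeritus).
Among Chaudhari, Tanaka, Haddad, Vance and Whitfield, by years of continuous service (higher first): Chaudhari (35 years) before Tanaka, Haddad, Vance and Whitfield (10 years).
Among Tanaka, Haddad, Vance and Whitfield, by date the degree was conferred (later first) (reversed rule for this group): Tanaka (1999-10-15) before Haddad (1998-12-20) before Vance (1994-10-12) before Whitfield (1994-05-03).
Moreau and Ivanova both have years of continuous service 30 years, so the next rule applies.
Among Moreau and Ivanova, by date the degree was conferred (later first) (reversed rule for this group): Moreau (2014-02-11) before Ivanova (2012-05-05).
Order: Chaudhari, Tanaka, Haddad, Vance, Whitfield, Moreau, Ivanova, Brennan.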